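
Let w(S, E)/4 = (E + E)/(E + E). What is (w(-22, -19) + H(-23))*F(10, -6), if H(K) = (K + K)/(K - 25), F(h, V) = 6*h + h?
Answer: 4165/12 ≈ 347.08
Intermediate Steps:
F(h, V) = 7*h
w(S, E) = 4 (w(S, E) = 4*((E + E)/(E + E)) = 4*((2*E)/((2*E))) = 4*((2*E)*(1/(2*E))) = 4*1 = 4)
H(K) = 2*K/(-25 + K) (H(K) = (2*K)/(-25 + K) = 2*K/(-25 + K))
(w(-22, -19) + H(-23))*F(10, -6) = (4 + 2*(-23)/(-25 - 23))*(7*10) = (4 + 2*(-23)/(-48))*70 = (4 + 2*(-23)*(-1/48))*70 = (4 + 23/24)*70 = (119/24)*70 = 4165/12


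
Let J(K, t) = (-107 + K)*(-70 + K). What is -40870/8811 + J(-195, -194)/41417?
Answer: -987568460/364925187 ≈ -2.7062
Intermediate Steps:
-40870/8811 + J(-195, -194)/41417 = -40870/8811 + (7490 + (-195)² - 177*(-195))/41417 = -40870*1/8811 + (7490 + 38025 + 34515)*(1/41417) = -40870/8811 + 80030*(1/41417) = -40870/8811 + 80030/41417 = -987568460/364925187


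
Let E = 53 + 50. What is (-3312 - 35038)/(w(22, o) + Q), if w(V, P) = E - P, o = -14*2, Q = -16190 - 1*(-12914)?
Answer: 7670/629 ≈ 12.194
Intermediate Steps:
Q = -3276 (Q = -16190 + 12914 = -3276)
o = -28
E = 103
w(V, P) = 103 - P
(-3312 - 35038)/(w(22, o) + Q) = (-3312 - 35038)/((103 - 1*(-28)) - 3276) = -38350/((103 + 28) - 3276) = -38350/(131 - 3276) = -38350/(-3145) = -38350*(-1/3145) = 7670/629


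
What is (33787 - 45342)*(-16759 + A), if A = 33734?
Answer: -196146125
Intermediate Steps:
(33787 - 45342)*(-16759 + A) = (33787 - 45342)*(-16759 + 33734) = -11555*16975 = -196146125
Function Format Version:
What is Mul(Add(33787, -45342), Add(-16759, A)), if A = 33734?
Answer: -196146125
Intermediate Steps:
Mul(Add(33787, -45342), Add(-16759, A)) = Mul(Add(33787, -45342), Add(-16759, 33734)) = Mul(-11555, 16975) = -196146125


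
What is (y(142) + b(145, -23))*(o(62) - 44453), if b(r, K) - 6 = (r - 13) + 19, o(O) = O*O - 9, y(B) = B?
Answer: -12144782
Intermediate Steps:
o(O) = -9 + O**2 (o(O) = O**2 - 9 = -9 + O**2)
b(r, K) = 12 + r (b(r, K) = 6 + ((r - 13) + 19) = 6 + ((-13 + r) + 19) = 6 + (6 + r) = 12 + r)
(y(142) + b(145, -23))*(o(62) - 44453) = (142 + (12 + 145))*((-9 + 62**2) - 44453) = (142 + 157)*((-9 + 3844) - 44453) = 299*(3835 - 44453) = 299*(-40618) = -12144782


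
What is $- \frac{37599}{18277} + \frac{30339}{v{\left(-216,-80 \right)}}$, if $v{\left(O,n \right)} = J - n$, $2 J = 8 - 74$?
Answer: $\frac{552738750}{859019} \approx 643.45$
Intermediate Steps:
$J = -33$ ($J = \frac{8 - 74}{2} = \frac{1}{2} \left(-66\right) = -33$)
$v{\left(O,n \right)} = -33 - n$
$- \frac{37599}{18277} + \frac{30339}{v{\left(-216,-80 \right)}} = - \frac{37599}{18277} + \frac{30339}{-33 - -80} = \left(-37599\right) \frac{1}{18277} + \frac{30339}{-33 + 80} = - \frac{37599}{18277} + \frac{30339}{47} = \frac{552738750}{859019}$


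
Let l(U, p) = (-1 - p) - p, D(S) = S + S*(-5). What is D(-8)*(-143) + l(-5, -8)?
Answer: -4561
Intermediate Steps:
D(S) = -4*S (D(S) = S - 5*S = -4*S)
l(U, p) = -1 - 2*p
D(-8)*(-143) + l(-5, -8) = -4*(-8)*(-143) + (-1 - 2*(-8)) = 32*(-143) + (-1 + 16) = -4576 + 15 = -4561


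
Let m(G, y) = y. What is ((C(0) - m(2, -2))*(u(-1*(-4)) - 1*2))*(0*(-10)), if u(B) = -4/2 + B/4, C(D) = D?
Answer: 0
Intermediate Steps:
u(B) = -2 + B/4 (u(B) = -4*1/2 + B*(1/4) = -2 + B/4)
((C(0) - m(2, -2))*(u(-1*(-4)) - 1*2))*(0*(-10)) = ((0 - 1*(-2))*((-2 + (-1*(-4))/4) - 1*2))*(0*(-10)) = ((0 + 2)*((-2 + (1/4)*4) - 2))*0 = (2*((-2 + 1) - 2))*0 = (2*(-1 - 2))*0 = (2*(-3))*0 = -6*0 = 0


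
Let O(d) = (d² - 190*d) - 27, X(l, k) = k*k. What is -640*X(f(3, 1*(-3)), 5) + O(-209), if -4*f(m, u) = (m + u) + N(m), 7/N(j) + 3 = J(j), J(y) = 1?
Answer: 67364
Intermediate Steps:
N(j) = -7/2 (N(j) = 7/(-3 + 1) = 7/(-2) = 7*(-½) = -7/2)
f(m, u) = 7/8 - m/4 - u/4 (f(m, u) = -((m + u) - 7/2)/4 = -(-7/2 + m + u)/4 = 7/8 - m/4 - u/4)
X(l, k) = k²
O(d) = -27 + d² - 190*d
-640*X(f(3, 1*(-3)), 5) + O(-209) = -640*5² + (-27 + (-209)² - 190*(-209)) = -640*25 + (-27 + 43681 + 39710) = -16000 + 83364 = 67364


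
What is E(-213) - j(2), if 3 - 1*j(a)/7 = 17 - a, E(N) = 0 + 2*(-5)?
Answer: 74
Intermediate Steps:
E(N) = -10 (E(N) = 0 - 10 = -10)
j(a) = -98 + 7*a (j(a) = 21 - 7*(17 - a) = 21 + (-119 + 7*a) = -98 + 7*a)
E(-213) - j(2) = -10 - (-98 + 7*2) = -10 - (-98 + 14) = -10 - 1*(-84) = -10 + 84 = 74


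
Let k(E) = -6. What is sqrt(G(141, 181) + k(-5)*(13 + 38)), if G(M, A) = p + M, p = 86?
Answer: I*sqrt(79) ≈ 8.8882*I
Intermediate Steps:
G(M, A) = 86 + M
sqrt(G(141, 181) + k(-5)*(13 + 38)) = sqrt((86 + 141) - 6*(13 + 38)) = sqrt(227 - 6*51) = sqrt(227 - 306) = sqrt(-79) = I*sqrt(79)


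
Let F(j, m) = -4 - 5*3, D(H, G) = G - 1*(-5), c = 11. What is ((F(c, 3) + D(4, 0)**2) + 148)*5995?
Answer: 923230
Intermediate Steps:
D(H, G) = 5 + G (D(H, G) = G + 5 = 5 + G)
F(j, m) = -19 (F(j, m) = -4 - 15 = -19)
((F(c, 3) + D(4, 0)**2) + 148)*5995 = ((-19 + (5 + 0)**2) + 148)*5995 = ((-19 + 5**2) + 148)*5995 = ((-19 + 25) + 148)*5995 = (6 + 148)*5995 = 154*5995 = 923230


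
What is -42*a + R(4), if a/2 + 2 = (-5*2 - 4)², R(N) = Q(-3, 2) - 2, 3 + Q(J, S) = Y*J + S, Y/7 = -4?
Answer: -16215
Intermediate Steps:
Y = -28 (Y = 7*(-4) = -28)
Q(J, S) = -3 + S - 28*J (Q(J, S) = -3 + (-28*J + S) = -3 + (S - 28*J) = -3 + S - 28*J)
R(N) = 81 (R(N) = (-3 + 2 - 28*(-3)) - 2 = (-3 + 2 + 84) - 2 = 83 - 2 = 81)
a = 388 (a = -4 + 2*(-5*2 - 4)² = -4 + 2*(-10 - 4)² = -4 + 2*(-14)² = -4 + 2*196 = -4 + 392 = 388)
-42*a + R(4) = -42*388 + 81 = -16296 + 81 = -16215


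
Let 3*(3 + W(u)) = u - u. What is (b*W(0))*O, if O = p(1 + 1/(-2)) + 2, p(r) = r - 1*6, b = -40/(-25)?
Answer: 84/5 ≈ 16.800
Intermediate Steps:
b = 8/5 (b = -40*(-1/25) = 8/5 ≈ 1.6000)
p(r) = -6 + r (p(r) = r - 6 = -6 + r)
W(u) = -3 (W(u) = -3 + (u - u)/3 = -3 + (1/3)*0 = -3 + 0 = -3)
O = -7/2 (O = (-6 + (1 + 1/(-2))) + 2 = (-6 + (1 + 1*(-1/2))) + 2 = (-6 + (1 - 1/2)) + 2 = (-6 + 1/2) + 2 = -11/2 + 2 = -7/2 ≈ -3.5000)
(b*W(0))*O = ((8/5)*(-3))*(-7/2) = -24/5*(-7/2) = 84/5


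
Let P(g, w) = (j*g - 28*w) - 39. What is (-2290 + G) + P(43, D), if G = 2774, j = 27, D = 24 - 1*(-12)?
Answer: 598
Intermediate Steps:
D = 36 (D = 24 + 12 = 36)
P(g, w) = -39 - 28*w + 27*g (P(g, w) = (27*g - 28*w) - 39 = (-28*w + 27*g) - 39 = -39 - 28*w + 27*g)
(-2290 + G) + P(43, D) = (-2290 + 2774) + (-39 - 28*36 + 27*43) = 484 + (-39 - 1008 + 1161) = 484 + 114 = 598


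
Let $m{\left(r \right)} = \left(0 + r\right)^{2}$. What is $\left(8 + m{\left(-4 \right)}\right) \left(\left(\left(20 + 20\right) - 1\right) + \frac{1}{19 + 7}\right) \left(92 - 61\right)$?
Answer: $\frac{377580}{13} \approx 29045.0$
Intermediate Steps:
$m{\left(r \right)} = r^{2}$
$\left(8 + m{\left(-4 \right)}\right) \left(\left(\left(20 + 20\right) - 1\right) + \frac{1}{19 + 7}\right) \left(92 - 61\right) = \left(8 + \left(-4\right)^{2}\right) \left(\left(\left(20 + 20\right) - 1\right) + \frac{1}{19 + 7}\right) \left(92 - 61\right) = \left(8 + 16\right) \left(\left(40 - 1\right) + \frac{1}{26}\right) 31 = 24 \left(39 + \frac{1}{26}\right) 31 = 24 \cdot \frac{1015}{26} \cdot 31 = \frac{12180}{13} \cdot 31 = \frac{377580}{13}$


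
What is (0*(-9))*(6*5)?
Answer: 0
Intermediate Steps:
(0*(-9))*(6*5) = 0*30 = 0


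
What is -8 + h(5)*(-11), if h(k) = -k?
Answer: 47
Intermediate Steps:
-8 + h(5)*(-11) = -8 - 1*5*(-11) = -8 - 5*(-11) = -8 + 55 = 47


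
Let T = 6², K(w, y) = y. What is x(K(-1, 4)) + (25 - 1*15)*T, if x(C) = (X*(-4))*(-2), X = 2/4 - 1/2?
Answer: 360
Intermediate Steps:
T = 36
X = 0 (X = 2*(¼) - 1*½ = ½ - ½ = 0)
x(C) = 0 (x(C) = (0*(-4))*(-2) = 0*(-2) = 0)
x(K(-1, 4)) + (25 - 1*15)*T = 0 + (25 - 1*15)*36 = 0 + (25 - 15)*36 = 0 + 10*36 = 0 + 360 = 360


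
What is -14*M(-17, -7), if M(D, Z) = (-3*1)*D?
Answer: -714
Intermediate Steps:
M(D, Z) = -3*D
-14*M(-17, -7) = -(-42)*(-17) = -14*51 = -714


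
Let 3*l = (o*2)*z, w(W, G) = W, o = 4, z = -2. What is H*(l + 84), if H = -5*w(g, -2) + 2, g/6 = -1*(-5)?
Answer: -34928/3 ≈ -11643.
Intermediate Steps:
g = 30 (g = 6*(-1*(-5)) = 6*5 = 30)
l = -16/3 (l = ((4*2)*(-2))/3 = (8*(-2))/3 = (⅓)*(-16) = -16/3 ≈ -5.3333)
H = -148 (H = -5*30 + 2 = -150 + 2 = -148)
H*(l + 84) = -148*(-16/3 + 84) = -148*236/3 = -34928/3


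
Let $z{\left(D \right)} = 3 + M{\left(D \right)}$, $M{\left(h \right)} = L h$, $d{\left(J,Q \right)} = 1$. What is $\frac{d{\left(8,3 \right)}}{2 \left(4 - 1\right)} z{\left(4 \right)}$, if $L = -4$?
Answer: $- \frac{13}{6} \approx -2.1667$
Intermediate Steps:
$M{\left(h \right)} = - 4 h$
$z{\left(D \right)} = 3 - 4 D$
$\frac{d{\left(8,3 \right)}}{2 \left(4 - 1\right)} z{\left(4 \right)} = 1 \frac{1}{2 \left(4 - 1\right)} \left(3 - 16\right) = 1 \frac{1}{2 \cdot 3} \left(3 - 16\right) = 1 \cdot \frac{1}{6} \left(-13\right) = \frac{1}{6} \left(-13\right) = - \frac{13}{6}$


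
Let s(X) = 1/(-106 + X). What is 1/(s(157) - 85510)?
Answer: -51/4361009 ≈ -1.1695e-5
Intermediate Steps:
1/(s(157) - 85510) = 1/(1/(-106 + 157) - 85510) = 1/(1/51 - 85510) = 1/(-4361009/51) = -51/4361009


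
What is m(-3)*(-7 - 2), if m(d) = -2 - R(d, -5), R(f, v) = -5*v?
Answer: 243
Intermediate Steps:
m(d) = -27 (m(d) = -2 - (-5)*(-5) = -2 - 1*25 = -2 - 25 = -27)
m(-3)*(-7 - 2) = -27*(-7 - 2) = -27*(-9) = 243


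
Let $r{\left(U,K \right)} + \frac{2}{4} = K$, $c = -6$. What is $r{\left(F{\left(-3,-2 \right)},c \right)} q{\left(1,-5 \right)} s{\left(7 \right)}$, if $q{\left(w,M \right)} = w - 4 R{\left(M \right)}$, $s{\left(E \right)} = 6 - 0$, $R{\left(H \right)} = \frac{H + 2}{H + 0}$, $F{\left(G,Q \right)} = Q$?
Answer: $\frac{273}{5} \approx 54.6$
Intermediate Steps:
$R{\left(H \right)} = \frac{2 + H}{H}$
$s{\left(E \right)} = 6$ ($s{\left(E \right)} = 6 + 0 = 6$)
$r{\left(U,K \right)} = - \frac{1}{2} + K$
$q{\left(w,M \right)} = w - \frac{4 \left(2 + M\right)}{M}$ ($q{\left(w,M \right)} = w - 4 \frac{2 + M}{M} = w - \frac{4 \left(2 + M\right)}{M}$)
$r{\left(F{\left(-3,-2 \right)},c \right)} q{\left(1,-5 \right)} s{\left(7 \right)} = \left(- \frac{1}{2} - 6\right) \left(-4 + 1 - \frac{8}{-5}\right) 6 = - \frac{13 \left(-4 + 1 - - \frac{8}{5}\right)}{2} \cdot 6 = - \frac{13 \left(-4 + 1 + \frac{8}{5}\right)}{2} \cdot 6 = \left(- \frac{13}{2}\right) \left(- \frac{7}{5}\right) 6 = \frac{91}{10} \cdot 6 = \frac{273}{5}$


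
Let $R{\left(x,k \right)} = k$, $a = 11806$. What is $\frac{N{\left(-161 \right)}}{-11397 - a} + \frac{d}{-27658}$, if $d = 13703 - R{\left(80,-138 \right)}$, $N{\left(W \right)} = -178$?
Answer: $- \frac{316229599}{641748574} \approx -0.49276$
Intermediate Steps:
$d = 13841$ ($d = 13703 - -138 = 13703 + 138 = 13841$)
$\frac{N{\left(-161 \right)}}{-11397 - a} + \frac{d}{-27658} = - \frac{178}{-11397 - 11806} + \frac{13841}{-27658} = - \frac{178}{-11397 - 11806} + 13841 \left(- \frac{1}{27658}\right) = - \frac{178}{-23203} - \frac{13841}{27658} = \left(-178\right) \left(- \frac{1}{23203}\right) - \frac{13841}{27658} = \frac{178}{23203} - \frac{13841}{27658} = - \frac{316229599}{641748574}$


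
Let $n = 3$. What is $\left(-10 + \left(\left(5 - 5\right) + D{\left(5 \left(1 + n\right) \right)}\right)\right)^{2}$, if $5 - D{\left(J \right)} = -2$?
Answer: $9$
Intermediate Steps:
$D{\left(J \right)} = 7$ ($D{\left(J \right)} = 5 - -2 = 5 + 2 = 7$)
$\left(-10 + \left(\left(5 - 5\right) + D{\left(5 \left(1 + n\right) \right)}\right)\right)^{2} = \left(-10 + \left(\left(5 - 5\right) + 7\right)\right)^{2} = \left(-10 + \left(0 + 7\right)\right)^{2} = \left(-10 + 7\right)^{2} = \left(-3\right)^{2} = 9$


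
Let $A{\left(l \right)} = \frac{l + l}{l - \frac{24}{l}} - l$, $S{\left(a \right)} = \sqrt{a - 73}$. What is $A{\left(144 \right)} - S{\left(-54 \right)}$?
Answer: $- \frac{122544}{863} - i \sqrt{127} \approx -142.0 - 11.269 i$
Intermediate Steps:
$S{\left(a \right)} = \sqrt{-73 + a}$
$A{\left(l \right)} = - l + \frac{2 l}{l - \frac{24}{l}}$ ($A{\left(l \right)} = \frac{2 l}{l - \frac{24}{l}} - l = - l + \frac{2 l}{l - \frac{24}{l}}$)
$A{\left(144 \right)} - S{\left(-54 \right)} = \frac{144 \left(24 - 144^{2} + 2 \cdot 144\right)}{-24 + 144^{2}} - \sqrt{-73 - 54} = \frac{144 \left(24 - 20736 + 288\right)}{-24 + 20736} - \sqrt{-127} = \frac{144 \left(24 - 20736 + 288\right)}{20712} - i \sqrt{127} = 144 \cdot \frac{1}{20712} \left(-20424\right) - i \sqrt{127} = - \frac{122544}{863} - i \sqrt{127}$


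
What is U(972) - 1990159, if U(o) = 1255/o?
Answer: -1934433293/972 ≈ -1.9902e+6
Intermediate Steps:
U(972) - 1990159 = 1255/972 - 1990159 = -1934433293/972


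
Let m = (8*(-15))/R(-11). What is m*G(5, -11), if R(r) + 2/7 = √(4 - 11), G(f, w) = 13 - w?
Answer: 40320/347 + 141120*I*√7/347 ≈ 116.2 + 1076.0*I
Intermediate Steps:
R(r) = -2/7 + I*√7 (R(r) = -2/7 + √(4 - 11) = -2/7 + √(-7) = -2/7 + I*√7)
m = -120/(-2/7 + I*√7) (m = (8*(-15))/(-2/7 + I*√7) = -120/(-2/7 + I*√7) ≈ 4.8415 + 44.833*I)
m*G(5, -11) = (1680/347 + 5880*I*√7/347)*(13 - 1*(-11)) = (1680/347 + 5880*I*√7/347)*(13 + 11) = (1680/347 + 5880*I*√7/347)*24 = 40320/347 + 141120*I*√7/347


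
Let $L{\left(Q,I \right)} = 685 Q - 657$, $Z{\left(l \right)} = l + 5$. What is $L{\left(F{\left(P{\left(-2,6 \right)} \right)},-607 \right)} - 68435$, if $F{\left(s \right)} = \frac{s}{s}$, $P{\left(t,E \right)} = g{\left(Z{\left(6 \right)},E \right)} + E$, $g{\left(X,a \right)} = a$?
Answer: $-68407$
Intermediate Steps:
$Z{\left(l \right)} = 5 + l$
$P{\left(t,E \right)} = 2 E$ ($P{\left(t,E \right)} = E + E = 2 E$)
$F{\left(s \right)} = 1$
$L{\left(Q,I \right)} = -657 + 685 Q$
$L{\left(F{\left(P{\left(-2,6 \right)} \right)},-607 \right)} - 68435 = \left(-657 + 685 \cdot 1\right) - 68435 = \left(-657 + 685\right) - 68435 = 28 - 68435 = -68407$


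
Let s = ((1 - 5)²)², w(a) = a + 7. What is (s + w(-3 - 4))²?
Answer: 65536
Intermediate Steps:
w(a) = 7 + a
s = 256 (s = ((-4)²)² = 16² = 256)
(s + w(-3 - 4))² = (256 + (7 + (-3 - 4)))² = (256 + (7 - 7))² = (256 + 0)² = 256² = 65536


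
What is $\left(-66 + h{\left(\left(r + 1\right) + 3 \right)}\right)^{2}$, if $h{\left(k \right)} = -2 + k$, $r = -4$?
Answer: $4624$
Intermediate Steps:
$\left(-66 + h{\left(\left(r + 1\right) + 3 \right)}\right)^{2} = \left(-66 + \left(-2 + \left(\left(-4 + 1\right) + 3\right)\right)\right)^{2} = \left(-66 + \left(-2 + \left(-3 + 3\right)\right)\right)^{2} = \left(-66 + \left(-2 + 0\right)\right)^{2} = \left(-66 - 2\right)^{2} = \left(-68\right)^{2} = 4624$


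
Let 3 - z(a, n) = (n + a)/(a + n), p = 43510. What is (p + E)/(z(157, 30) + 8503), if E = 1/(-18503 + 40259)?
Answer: 946603561/185034780 ≈ 5.1158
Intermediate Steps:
E = 1/21756 ≈ 4.5964e-5
z(a, n) = 2 (z(a, n) = 3 - (n + a)/(a + n) = 3 - (a + n)/(a + n) = 3 - 1*1 = 3 - 1 = 2)
(p + E)/(z(157, 30) + 8503) = (43510 + 1/21756)/(2 + 8503) = (946603561/21756)/8505 = (946603561/21756)*(1/8505) = 946603561/185034780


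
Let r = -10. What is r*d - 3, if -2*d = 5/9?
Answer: -2/9 ≈ -0.22222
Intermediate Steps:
d = -5/18 (d = -5/(2*9) = -½*5/9 = -5/18 ≈ -0.27778)
r*d - 3 = -10*(-5/18) - 3 = 25/9 - 3 = -2/9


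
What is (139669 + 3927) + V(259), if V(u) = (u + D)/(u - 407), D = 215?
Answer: 10625867/74 ≈ 1.4359e+5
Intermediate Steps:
V(u) = (215 + u)/(-407 + u) (V(u) = (u + 215)/(u - 407) = (215 + u)/(-407 + u))
(139669 + 3927) + V(259) = (139669 + 3927) + (215 + 259)/(-407 + 259) = 143596 + 474/(-148) = 143596 - 1/148*474 = 143596 - 237/74 = 10625867/74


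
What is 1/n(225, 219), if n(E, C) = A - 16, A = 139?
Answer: 1/123 ≈ 0.0081301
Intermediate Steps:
n(E, C) = 123 (n(E, C) = 139 - 16 = 123)
1/n(225, 219) = 1/123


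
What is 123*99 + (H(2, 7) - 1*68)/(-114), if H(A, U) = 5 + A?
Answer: 1388239/114 ≈ 12178.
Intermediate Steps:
123*99 + (H(2, 7) - 1*68)/(-114) = 123*99 + ((5 + 2) - 1*68)/(-114) = 12177 + (7 - 68)*(-1/114) = 12177 - 61*(-1/114) = 12177 + 61/114 = 1388239/114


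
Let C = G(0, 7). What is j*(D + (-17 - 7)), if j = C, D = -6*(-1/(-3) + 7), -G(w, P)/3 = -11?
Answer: -2244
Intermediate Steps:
G(w, P) = 33 (G(w, P) = -3*(-11) = 33)
D = -44 (D = -6*(-1/3*(-1) + 7) = -6*(1/3 + 7) = -6*22/3 = -44)
C = 33
j = 33
j*(D + (-17 - 7)) = 33*(-44 + (-17 - 7)) = 33*(-44 - 24) = 33*(-68) = -2244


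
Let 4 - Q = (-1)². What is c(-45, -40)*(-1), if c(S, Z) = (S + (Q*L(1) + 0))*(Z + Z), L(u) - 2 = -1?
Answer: -3360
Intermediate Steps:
L(u) = 1 (L(u) = 2 - 1 = 1)
Q = 3 (Q = 4 - 1*(-1)² = 4 - 1*1 = 4 - 1 = 3)
c(S, Z) = 2*Z*(3 + S) (c(S, Z) = (S + (3*1 + 0))*(Z + Z) = (S + (3 + 0))*(2*Z) = (S + 3)*(2*Z) = (3 + S)*(2*Z) = 2*Z*(3 + S))
c(-45, -40)*(-1) = (2*(-40)*(3 - 45))*(-1) = (2*(-40)*(-42))*(-1) = 3360*(-1) = -3360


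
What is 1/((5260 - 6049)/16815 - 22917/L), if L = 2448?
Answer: -4573680/43031203 ≈ -0.10629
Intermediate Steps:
1/((5260 - 6049)/16815 - 22917/L) = 1/((5260 - 6049)/16815 - 22917/2448) = 1/(-789*1/16815 - 22917*1/2448) = 1/(-263/5605 - 7639/816) = 1/(-43031203/4573680) = -4573680/43031203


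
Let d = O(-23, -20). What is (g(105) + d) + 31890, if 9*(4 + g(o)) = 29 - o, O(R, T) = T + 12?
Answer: 286826/9 ≈ 31870.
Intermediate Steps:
O(R, T) = 12 + T
d = -8 (d = 12 - 20 = -8)
g(o) = -7/9 - o/9 (g(o) = -4 + (29 - o)/9 = -4 + (29/9 - o/9) = -7/9 - o/9)
(g(105) + d) + 31890 = ((-7/9 - ⅑*105) - 8) + 31890 = ((-7/9 - 35/3) - 8) + 31890 = (-112/9 - 8) + 31890 = -184/9 + 31890 = 286826/9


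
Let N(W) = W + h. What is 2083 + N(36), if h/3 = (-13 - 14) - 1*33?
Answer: 1939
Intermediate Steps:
h = -180 (h = 3*((-13 - 14) - 1*33) = 3*(-27 - 33) = 3*(-60) = -180)
N(W) = -180 + W (N(W) = W - 180 = -180 + W)
2083 + N(36) = 2083 + (-180 + 36) = 2083 - 144 = 1939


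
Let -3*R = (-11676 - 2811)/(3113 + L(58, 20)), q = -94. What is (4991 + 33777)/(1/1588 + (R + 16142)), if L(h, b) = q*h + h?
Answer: 140426535104/58462338205 ≈ 2.4020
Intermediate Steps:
L(h, b) = -93*h (L(h, b) = -94*h + h = -93*h)
R = -4829/2281 (R = -(-11676 - 2811)/(3*(3113 - 93*58)) = -(-4829)/(3113 - 5394) = -(-4829)/(-2281) = -(-4829)*(-1)/2281 = -⅓*14487/2281 = -4829/2281 ≈ -2.1171)
(4991 + 33777)/(1/1588 + (R + 16142)) = (4991 + 33777)/(1/1588 + (-4829/2281 + 16142)) = 38768/(1/1588 + 36815073/2281) = 38768/(58462338205/3622228) = 38768*(3622228/58462338205) = 140426535104/58462338205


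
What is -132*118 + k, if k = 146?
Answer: -15430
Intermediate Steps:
-132*118 + k = -132*118 + 146 = -15576 + 146 = -15430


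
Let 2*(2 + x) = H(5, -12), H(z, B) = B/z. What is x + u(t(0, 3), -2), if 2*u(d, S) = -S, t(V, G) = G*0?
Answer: -11/5 ≈ -2.2000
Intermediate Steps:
t(V, G) = 0
x = -16/5 (x = -2 + (-12/5)/2 = -2 + (-12*⅕)/2 = -2 + (½)*(-12/5) = -2 - 6/5 = -16/5 ≈ -3.2000)
u(d, S) = -S/2 (u(d, S) = (-S)/2 = -S/2)
x + u(t(0, 3), -2) = -16/5 - ½*(-2) = -16/5 + 1 = -11/5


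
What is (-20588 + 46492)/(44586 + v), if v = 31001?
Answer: 25904/75587 ≈ 0.34270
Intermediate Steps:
(-20588 + 46492)/(44586 + v) = (-20588 + 46492)/(44586 + 31001) = 25904/75587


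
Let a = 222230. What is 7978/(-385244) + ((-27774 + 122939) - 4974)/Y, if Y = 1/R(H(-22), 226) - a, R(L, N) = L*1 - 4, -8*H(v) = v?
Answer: -22824061829/53508176447 ≈ -0.42655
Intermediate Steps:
H(v) = -v/8
R(L, N) = -4 + L (R(L, N) = L - 4 = -4 + L)
Y = -1111154/5 (Y = 1/(-4 - 1/8*(-22)) - 1*222230 = 1/(-4 + 11/4) - 222230 = 1/(-5/4) - 222230 = -4/5 - 222230 = -1111154/5 ≈ -2.2223e+5)
7978/(-385244) + ((-27774 + 122939) - 4974)/Y = 7978/(-385244) + ((-27774 + 122939) - 4974)/(-1111154/5) = 7978*(-1/385244) + (95165 - 4974)*(-5/1111154) = -3989/192622 + 90191*(-5/1111154) = -3989/192622 - 450955/1111154 = -22824061829/53508176447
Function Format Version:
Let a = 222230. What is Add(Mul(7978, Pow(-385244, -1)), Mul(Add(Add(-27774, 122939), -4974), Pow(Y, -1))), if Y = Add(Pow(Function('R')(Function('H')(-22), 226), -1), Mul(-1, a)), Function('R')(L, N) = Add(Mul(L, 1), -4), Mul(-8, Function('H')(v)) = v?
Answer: Rational(-22824061829, 53508176447) ≈ -0.42655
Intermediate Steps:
Function('H')(v) = Mul(Rational(-1, 8), v)
Function('R')(L, N) = Add(-4, L) (Function('R')(L, N) = Add(L, -4) = Add(-4, L))
Y = Rational(-1111154, 5) (Y = Add(Pow(Add(-4, Mul(Rational(-1, 8), -22)), -1), Mul(-1, 222230)) = Add(Pow(Add(-4, Rational(11, 4)), -1), -222230) = Add(Pow(Rational(-5, 4), -1), -222230) = Add(Rational(-4, 5), -222230) = Rational(-1111154, 5) ≈ -2.2223e+5)
Add(Mul(7978, Pow(-385244, -1)), Mul(Add(Add(-27774, 122939), -4974), Pow(Y, -1))) = Add(Mul(7978, Pow(-385244, -1)), Mul(Add(Add(-27774, 122939), -4974), Pow(Rational(-1111154, 5), -1))) = Add(Mul(7978, Rational(-1, 385244)), Mul(Add(95165, -4974), Rational(-5, 1111154))) = Add(Rational(-3989, 192622), Mul(90191, Rational(-5, 1111154))) = Add(Rational(-3989, 192622), Rational(-450955, 1111154)) = Rational(-22824061829, 53508176447)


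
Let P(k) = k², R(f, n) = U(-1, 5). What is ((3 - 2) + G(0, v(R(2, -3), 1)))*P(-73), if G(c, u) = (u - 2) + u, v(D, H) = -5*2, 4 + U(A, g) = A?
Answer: -111909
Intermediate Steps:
U(A, g) = -4 + A
R(f, n) = -5 (R(f, n) = -4 - 1 = -5)
v(D, H) = -10
G(c, u) = -2 + 2*u (G(c, u) = (-2 + u) + u = -2 + 2*u)
((3 - 2) + G(0, v(R(2, -3), 1)))*P(-73) = ((3 - 2) + (-2 + 2*(-10)))*(-73)² = (1 + (-2 - 20))*5329 = (1 - 22)*5329 = -21*5329 = -111909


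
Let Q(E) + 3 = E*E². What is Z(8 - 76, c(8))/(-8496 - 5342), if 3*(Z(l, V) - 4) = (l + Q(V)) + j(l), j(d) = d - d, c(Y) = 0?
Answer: 59/41514 ≈ 0.0014212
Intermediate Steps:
Q(E) = -3 + E³ (Q(E) = -3 + E*E² = -3 + E³)
j(d) = 0
Z(l, V) = 3 + l/3 + V³/3 (Z(l, V) = 4 + ((l + (-3 + V³)) + 0)/3 = 4 + ((-3 + l + V³) + 0)/3 = 4 + (-3 + l + V³)/3 = 4 + (-1 + l/3 + V³/3) = 3 + l/3 + V³/3)
Z(8 - 76, c(8))/(-8496 - 5342) = (3 + (8 - 76)/3 + (⅓)*0³)/(-8496 - 5342) = (3 + (⅓)*(-68) + (⅓)*0)/(-13838) = (3 - 68/3 + 0)*(-1/13838) = -59/3*(-1/13838) = 59/41514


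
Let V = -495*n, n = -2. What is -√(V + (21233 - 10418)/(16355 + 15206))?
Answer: -√986477086005/31561 ≈ -31.470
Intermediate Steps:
V = 990 (V = -495*(-2) = -1*(-990) = 990)
-√(V + (21233 - 10418)/(16355 + 15206)) = -√(990 + (21233 - 10418)/(16355 + 15206)) = -√(990 + 10815/31561) = -√(31256205/31561) = -√986477086005/31561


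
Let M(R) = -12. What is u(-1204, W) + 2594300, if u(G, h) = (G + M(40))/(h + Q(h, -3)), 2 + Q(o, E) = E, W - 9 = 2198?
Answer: 2856323692/1101 ≈ 2.5943e+6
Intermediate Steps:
W = 2207 (W = 9 + 2198 = 2207)
Q(o, E) = -2 + E
u(G, h) = (-12 + G)/(-5 + h) (u(G, h) = (G - 12)/(h + (-2 - 3)) = (-12 + G)/(h - 5) = (-12 + G)/(-5 + h))
u(-1204, W) + 2594300 = (-12 - 1204)/(-5 + 2207) + 2594300 = -1216/2202 + 2594300 = (1/2202)*(-1216) + 2594300 = -608/1101 + 2594300 = 2856323692/1101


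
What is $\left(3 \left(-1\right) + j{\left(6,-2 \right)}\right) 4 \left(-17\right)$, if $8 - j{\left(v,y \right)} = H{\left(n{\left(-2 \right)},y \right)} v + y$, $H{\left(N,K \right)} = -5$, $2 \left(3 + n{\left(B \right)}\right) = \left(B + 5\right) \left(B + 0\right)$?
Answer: $-2516$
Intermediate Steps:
$n{\left(B \right)} = -3 + \frac{B \left(5 + B\right)}{2}$ ($n{\left(B \right)} = -3 + \frac{\left(B + 5\right) \left(B + 0\right)}{2} = -3 + \frac{\left(5 + B\right) B}{2} = -3 + \frac{B \left(5 + B\right)}{2}$)
$j{\left(v,y \right)} = 8 - y + 5 v$ ($j{\left(v,y \right)} = 8 - \left(- 5 v + y\right) = 8 - \left(y - 5 v\right) = 8 + \left(- y + 5 v\right) = 8 - y + 5 v$)
$\left(3 \left(-1\right) + j{\left(6,-2 \right)}\right) 4 \left(-17\right) = \left(3 \left(-1\right) + \left(8 - -2 + 5 \cdot 6\right)\right) 4 \left(-17\right) = \left(-3 + \left(8 + 2 + 30\right)\right) 4 \left(-17\right) = \left(-3 + 40\right) 4 \left(-17\right) = 37 \cdot 4 \left(-17\right) = 148 \left(-17\right) = -2516$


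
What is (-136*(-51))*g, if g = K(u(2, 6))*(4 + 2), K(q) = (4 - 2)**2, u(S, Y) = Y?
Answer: 166464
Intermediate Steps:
K(q) = 4 (K(q) = 2**2 = 4)
g = 24 (g = 4*(4 + 2) = 4*6 = 24)
(-136*(-51))*g = -136*(-51)*24 = 6936*24 = 166464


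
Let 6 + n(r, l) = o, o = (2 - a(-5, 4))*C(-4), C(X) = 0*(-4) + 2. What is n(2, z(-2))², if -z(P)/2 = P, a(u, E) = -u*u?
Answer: 2304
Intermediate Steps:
a(u, E) = -u²
z(P) = -2*P
C(X) = 2 (C(X) = 0 + 2 = 2)
o = 54 (o = (2 - (-1)*(-5)²)*2 = (2 - (-1)*25)*2 = (2 - 1*(-25))*2 = (2 + 25)*2 = 27*2 = 54)
n(r, l) = 48 (n(r, l) = -6 + 54 = 48)
n(2, z(-2))² = 48² = 2304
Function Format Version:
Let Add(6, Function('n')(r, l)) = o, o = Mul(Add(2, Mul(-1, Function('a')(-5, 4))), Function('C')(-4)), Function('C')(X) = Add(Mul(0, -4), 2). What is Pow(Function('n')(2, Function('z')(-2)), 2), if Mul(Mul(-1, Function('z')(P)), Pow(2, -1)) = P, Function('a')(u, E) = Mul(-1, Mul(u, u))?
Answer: 2304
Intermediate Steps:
Function('a')(u, E) = Mul(-1, Pow(u, 2))
Function('z')(P) = Mul(-2, P)
Function('C')(X) = 2 (Function('C')(X) = Add(0, 2) = 2)
o = 54 (o = Mul(Add(2, Mul(-1, Mul(-1, Pow(-5, 2)))), 2) = Mul(Add(2, Mul(-1, Mul(-1, 25))), 2) = Mul(Add(2, Mul(-1, -25)), 2) = Mul(Add(2, 25), 2) = Mul(27, 2) = 54)
Function('n')(r, l) = 48 (Function('n')(r, l) = Add(-6, 54) = 48)
Pow(Function('n')(2, Function('z')(-2)), 2) = Pow(48, 2) = 2304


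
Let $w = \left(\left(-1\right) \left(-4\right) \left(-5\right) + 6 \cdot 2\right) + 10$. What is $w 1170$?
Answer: $2340$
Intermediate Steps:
$w = 2$ ($w = \left(4 \left(-5\right) + 12\right) + 10 = \left(-20 + 12\right) + 10 = -8 + 10 = 2$)
$w 1170 = 2 \cdot 1170 = 2340$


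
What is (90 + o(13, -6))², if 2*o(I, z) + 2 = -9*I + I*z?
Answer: 289/4 ≈ 72.250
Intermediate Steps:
o(I, z) = -1 - 9*I/2 + I*z/2 (o(I, z) = -1 + (-9*I + I*z)/2 = -1 + (-9*I/2 + I*z/2) = -1 - 9*I/2 + I*z/2)
(90 + o(13, -6))² = (90 + (-1 - 9/2*13 + (½)*13*(-6)))² = (90 + (-1 - 117/2 - 39))² = (90 - 197/2)² = (-17/2)² = 289/4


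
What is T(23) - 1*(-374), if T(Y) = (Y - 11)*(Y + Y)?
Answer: 926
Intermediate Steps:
T(Y) = 2*Y*(-11 + Y) (T(Y) = (-11 + Y)*(2*Y) = 2*Y*(-11 + Y))
T(23) - 1*(-374) = 2*23*(-11 + 23) - 1*(-374) = 2*23*12 + 374 = 552 + 374 = 926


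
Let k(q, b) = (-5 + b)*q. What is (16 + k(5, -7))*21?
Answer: -924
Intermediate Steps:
k(q, b) = q*(-5 + b)
(16 + k(5, -7))*21 = (16 + 5*(-5 - 7))*21 = (16 + 5*(-12))*21 = (16 - 60)*21 = -44*21 = -924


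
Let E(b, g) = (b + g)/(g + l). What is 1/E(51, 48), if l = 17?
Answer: 65/99 ≈ 0.65657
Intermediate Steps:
E(b, g) = (b + g)/(17 + g) (E(b, g) = (b + g)/(g + 17) = (b + g)/(17 + g))
1/E(51, 48) = 1/((51 + 48)/(17 + 48)) = 1/(99/65) = 65/99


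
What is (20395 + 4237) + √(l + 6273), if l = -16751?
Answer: 24632 + 13*I*√62 ≈ 24632.0 + 102.36*I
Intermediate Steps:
(20395 + 4237) + √(l + 6273) = (20395 + 4237) + √(-16751 + 6273) = 24632 + √(-10478) = 24632 + 13*I*√62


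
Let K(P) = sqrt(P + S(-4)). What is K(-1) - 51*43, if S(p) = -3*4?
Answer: -2193 + I*sqrt(13) ≈ -2193.0 + 3.6056*I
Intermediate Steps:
S(p) = -12
K(P) = sqrt(-12 + P) (K(P) = sqrt(P - 12) = sqrt(-12 + P))
K(-1) - 51*43 = sqrt(-12 - 1) - 51*43 = sqrt(-13) - 2193 = I*sqrt(13) - 2193 = -2193 + I*sqrt(13)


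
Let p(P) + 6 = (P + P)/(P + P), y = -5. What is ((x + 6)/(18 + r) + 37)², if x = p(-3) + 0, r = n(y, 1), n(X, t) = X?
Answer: 232324/169 ≈ 1374.7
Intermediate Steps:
r = -5
p(P) = -5 (p(P) = -6 + (P + P)/(P + P) = -6 + (2*P)/((2*P)) = -6 + (2*P)*(1/(2*P)) = -6 + 1 = -5)
x = -5 (x = -5 + 0 = -5)
((x + 6)/(18 + r) + 37)² = ((-5 + 6)/(18 - 5) + 37)² = (1/13 + 37)² = (482/13)² = 232324/169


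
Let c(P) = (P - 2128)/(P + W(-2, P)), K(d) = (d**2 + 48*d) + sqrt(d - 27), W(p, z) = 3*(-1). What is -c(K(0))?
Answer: -2137/12 - 2125*I*sqrt(3)/12 ≈ -178.08 - 306.72*I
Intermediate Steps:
W(p, z) = -3
K(d) = d**2 + sqrt(-27 + d) + 48*d (K(d) = (d**2 + 48*d) + sqrt(-27 + d) = d**2 + sqrt(-27 + d) + 48*d)
c(P) = (-2128 + P)/(-3 + P) (c(P) = (P - 2128)/(P - 3) = (-2128 + P)/(-3 + P))
-c(K(0)) = -(-2128 + (0**2 + sqrt(-27 + 0) + 48*0))/(-3 + (0**2 + sqrt(-27 + 0) + 48*0)) = -(-2128 + (0 + sqrt(-27) + 0))/(-3 + (0 + sqrt(-27) + 0)) = -(-2128 + (0 + 3*I*sqrt(3) + 0))/(-3 + (0 + 3*I*sqrt(3) + 0)) = -(-2128 + 3*I*sqrt(3))/(-3 + 3*I*sqrt(3))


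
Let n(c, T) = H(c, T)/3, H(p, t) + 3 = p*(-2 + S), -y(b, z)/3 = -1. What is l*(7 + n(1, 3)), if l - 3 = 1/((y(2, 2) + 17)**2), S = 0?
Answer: 1201/75 ≈ 16.013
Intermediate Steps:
y(b, z) = 3 (y(b, z) = -3*(-1) = 3)
H(p, t) = -3 - 2*p (H(p, t) = -3 + p*(-2 + 0) = -3 + p*(-2) = -3 - 2*p)
l = 1201/400 (l = 3 + 1/((3 + 17)**2) = 3 + 1/(20**2) = 3 + 1/400 = 1201/400 ≈ 3.0025)
n(c, T) = -1 - 2*c/3 (n(c, T) = (-3 - 2*c)/3 = (-3 - 2*c)*(1/3) = -1 - 2*c/3)
l*(7 + n(1, 3)) = 1201*(7 + (-1 - 2/3*1))/400 = 1201*(7 + (-1 - 2/3))/400 = 1201*(7 - 5/3)/400 = (1201/400)*(16/3) = 1201/75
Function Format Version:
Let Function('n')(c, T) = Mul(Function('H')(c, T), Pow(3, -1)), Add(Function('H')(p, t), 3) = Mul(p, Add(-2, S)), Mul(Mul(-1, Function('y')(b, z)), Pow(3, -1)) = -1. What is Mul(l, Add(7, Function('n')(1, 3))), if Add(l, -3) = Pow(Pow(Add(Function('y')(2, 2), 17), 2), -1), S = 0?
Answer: Rational(1201, 75) ≈ 16.013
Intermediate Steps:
Function('y')(b, z) = 3 (Function('y')(b, z) = Mul(-3, -1) = 3)
Function('H')(p, t) = Add(-3, Mul(-2, p)) (Function('H')(p, t) = Add(-3, Mul(p, Add(-2, 0))) = Add(-3, Mul(p, -2)) = Add(-3, Mul(-2, p)))
l = Rational(1201, 400) (l = Add(3, Pow(Pow(Add(3, 17), 2), -1)) = Add(3, Pow(Pow(20, 2), -1)) = Add(3, Pow(400, -1)) = Add(3, Rational(1, 400)) = Rational(1201, 400) ≈ 3.0025)
Function('n')(c, T) = Add(-1, Mul(Rational(-2, 3), c)) (Function('n')(c, T) = Mul(Add(-3, Mul(-2, c)), Pow(3, -1)) = Mul(Add(-3, Mul(-2, c)), Rational(1, 3)) = Add(-1, Mul(Rational(-2, 3), c)))
Mul(l, Add(7, Function('n')(1, 3))) = Mul(Rational(1201, 400), Add(7, Add(-1, Mul(Rational(-2, 3), 1)))) = Mul(Rational(1201, 400), Add(7, Add(-1, Rational(-2, 3)))) = Mul(Rational(1201, 400), Add(7, Rational(-5, 3))) = Mul(Rational(1201, 400), Rational(16, 3)) = Rational(1201, 75)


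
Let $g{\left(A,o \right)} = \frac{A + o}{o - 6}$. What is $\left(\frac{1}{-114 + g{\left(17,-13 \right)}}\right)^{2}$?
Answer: $\frac{361}{4708900} \approx 7.6663 \cdot 10^{-5}$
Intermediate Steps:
$g{\left(A,o \right)} = \frac{A + o}{-6 + o}$
$\left(\frac{1}{-114 + g{\left(17,-13 \right)}}\right)^{2} = \left(\frac{1}{-114 + \frac{17 - 13}{-6 - 13}}\right)^{2} = \left(\frac{1}{-114 + \frac{1}{-19} \cdot 4}\right)^{2} = \left(\frac{1}{-114 - \frac{4}{19}}\right)^{2} = \left(\frac{1}{- \frac{2170}{19}}\right)^{2} = \left(- \frac{19}{2170}\right)^{2} = \frac{361}{4708900}$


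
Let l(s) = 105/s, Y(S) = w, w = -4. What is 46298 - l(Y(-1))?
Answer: 185297/4 ≈ 46324.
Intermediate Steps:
Y(S) = -4
46298 - l(Y(-1)) = 46298 - 105/(-4) = 46298 - 105*(-1)/4 = 46298 - 1*(-105/4) = 46298 + 105/4 = 185297/4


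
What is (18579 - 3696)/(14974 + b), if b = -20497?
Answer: -4961/1841 ≈ -2.6947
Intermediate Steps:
(18579 - 3696)/(14974 + b) = (18579 - 3696)/(14974 - 20497) = 14883/(-5523) = 14883*(-1/5523) = -4961/1841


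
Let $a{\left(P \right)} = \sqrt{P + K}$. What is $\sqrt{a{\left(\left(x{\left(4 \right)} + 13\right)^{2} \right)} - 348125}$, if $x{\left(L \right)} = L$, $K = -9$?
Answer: $\sqrt{-348125 + 2 \sqrt{70}} \approx 590.01 i$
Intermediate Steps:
$a{\left(P \right)} = \sqrt{-9 + P}$ ($a{\left(P \right)} = \sqrt{P - 9} = \sqrt{-9 + P}$)
$\sqrt{a{\left(\left(x{\left(4 \right)} + 13\right)^{2} \right)} - 348125} = \sqrt{\sqrt{-9 + \left(4 + 13\right)^{2}} - 348125} = \sqrt{\sqrt{-9 + 17^{2}} - 348125} = \sqrt{\sqrt{-9 + 289} - 348125} = \sqrt{\sqrt{280} - 348125} = \sqrt{2 \sqrt{70} - 348125} = \sqrt{-348125 + 2 \sqrt{70}}$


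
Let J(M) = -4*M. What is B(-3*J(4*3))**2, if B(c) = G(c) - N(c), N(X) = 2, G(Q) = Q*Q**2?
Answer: 8916088504324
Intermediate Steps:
G(Q) = Q**3
B(c) = -2 + c**3 (B(c) = c**3 - 1*2 = c**3 - 2 = -2 + c**3)
B(-3*J(4*3))**2 = (-2 + (-(-12)*4*3)**3)**2 = (-2 + (-(-12)*12)**3)**2 = (-2 + (-3*(-48))**3)**2 = (-2 + 144**3)**2 = (-2 + 2985984)**2 = 2985982**2 = 8916088504324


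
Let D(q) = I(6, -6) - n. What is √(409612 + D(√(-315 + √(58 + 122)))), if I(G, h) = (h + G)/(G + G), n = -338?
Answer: 15*√1822 ≈ 640.27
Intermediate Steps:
I(G, h) = (G + h)/(2*G) (I(G, h) = (G + h)/((2*G)) = (G + h)*(1/(2*G)) = (G + h)/(2*G))
D(q) = 338 (D(q) = (½)*(6 - 6)/6 - 1*(-338) = (½)*(⅙)*0 + 338 = 0 + 338 = 338)
√(409612 + D(√(-315 + √(58 + 122)))) = √(409612 + 338) = √409950 = 15*√1822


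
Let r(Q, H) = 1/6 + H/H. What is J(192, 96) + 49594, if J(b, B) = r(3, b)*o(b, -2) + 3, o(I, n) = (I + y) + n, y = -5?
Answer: 298877/6 ≈ 49813.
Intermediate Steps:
r(Q, H) = 7/6 (r(Q, H) = 1*(⅙) + 1 = ⅙ + 1 = 7/6)
o(I, n) = -5 + I + n (o(I, n) = (I - 5) + n = (-5 + I) + n = -5 + I + n)
J(b, B) = -31/6 + 7*b/6 (J(b, B) = 7*(-5 + b - 2)/6 + 3 = 7*(-7 + b)/6 + 3 = (-49/6 + 7*b/6) + 3 = -31/6 + 7*b/6)
J(192, 96) + 49594 = (-31/6 + (7/6)*192) + 49594 = (-31/6 + 224) + 49594 = 1313/6 + 49594 = 298877/6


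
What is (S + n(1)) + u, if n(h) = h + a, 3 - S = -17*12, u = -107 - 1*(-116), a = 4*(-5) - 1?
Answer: 196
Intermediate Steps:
a = -21 (a = -20 - 1 = -21)
u = 9 (u = -107 + 116 = 9)
S = 207 (S = 3 - (-17)*12 = 3 - 1*(-204) = 3 + 204 = 207)
n(h) = -21 + h (n(h) = h - 21 = -21 + h)
(S + n(1)) + u = (207 + (-21 + 1)) + 9 = (207 - 20) + 9 = 187 + 9 = 196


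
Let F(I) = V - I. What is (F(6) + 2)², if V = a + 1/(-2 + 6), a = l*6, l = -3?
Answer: 7569/16 ≈ 473.06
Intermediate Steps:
a = -18 (a = -3*6 = -18)
V = -71/4 (V = -18 + 1/(-2 + 6) = -18 + 1/4 = -18 + ¼ = -71/4 ≈ -17.750)
F(I) = -71/4 - I
(F(6) + 2)² = ((-71/4 - 1*6) + 2)² = ((-71/4 - 6) + 2)² = (-95/4 + 2)² = (-87/4)² = 7569/16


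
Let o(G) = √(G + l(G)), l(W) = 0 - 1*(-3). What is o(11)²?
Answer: 14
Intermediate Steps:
l(W) = 3 (l(W) = 0 + 3 = 3)
o(G) = √(3 + G) (o(G) = √(G + 3) = √(3 + G))
o(11)² = (√(3 + 11))² = (√14)² = 14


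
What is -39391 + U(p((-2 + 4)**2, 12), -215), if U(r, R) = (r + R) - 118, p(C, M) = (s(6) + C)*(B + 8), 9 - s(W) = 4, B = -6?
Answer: -39706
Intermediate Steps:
s(W) = 5 (s(W) = 9 - 1*4 = 9 - 4 = 5)
p(C, M) = 10 + 2*C (p(C, M) = (5 + C)*(-6 + 8) = (5 + C)*2 = 10 + 2*C)
U(r, R) = -118 + R + r (U(r, R) = (R + r) - 118 = -118 + R + r)
-39391 + U(p((-2 + 4)**2, 12), -215) = -39391 + (-118 - 215 + (10 + 2*(-2 + 4)**2)) = -39391 + (-118 - 215 + (10 + 2*2**2)) = -39391 + (-118 - 215 + (10 + 2*4)) = -39391 + (-118 - 215 + (10 + 8)) = -39391 + (-118 - 215 + 18) = -39391 - 315 = -39706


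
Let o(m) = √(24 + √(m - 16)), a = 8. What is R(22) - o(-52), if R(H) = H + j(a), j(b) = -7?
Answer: 15 - √(24 + 2*I*√17) ≈ 10.031 - 0.82981*I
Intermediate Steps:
R(H) = -7 + H (R(H) = H - 7 = -7 + H)
o(m) = √(24 + √(-16 + m))
R(22) - o(-52) = (-7 + 22) - √(24 + √(-16 - 52)) = 15 - √(24 + √(-68)) = 15 - √(24 + 2*I*√17)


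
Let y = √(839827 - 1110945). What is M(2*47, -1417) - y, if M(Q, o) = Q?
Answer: 94 - I*√271118 ≈ 94.0 - 520.69*I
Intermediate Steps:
y = I*√271118 (y = √(-271118) = I*√271118 ≈ 520.69*I)
M(2*47, -1417) - y = 2*47 - I*√271118 = 94 - I*√271118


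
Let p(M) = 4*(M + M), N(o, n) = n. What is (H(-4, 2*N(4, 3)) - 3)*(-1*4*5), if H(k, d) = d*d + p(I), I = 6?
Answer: -1620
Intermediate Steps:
p(M) = 8*M (p(M) = 4*(2*M) = 8*M)
H(k, d) = 48 + d² (H(k, d) = d*d + 8*6 = d² + 48 = 48 + d²)
(H(-4, 2*N(4, 3)) - 3)*(-1*4*5) = ((48 + (2*3)²) - 3)*(-1*4*5) = ((48 + 6²) - 3)*(-4*5) = ((48 + 36) - 3)*(-20) = (84 - 3)*(-20) = 81*(-20) = -1620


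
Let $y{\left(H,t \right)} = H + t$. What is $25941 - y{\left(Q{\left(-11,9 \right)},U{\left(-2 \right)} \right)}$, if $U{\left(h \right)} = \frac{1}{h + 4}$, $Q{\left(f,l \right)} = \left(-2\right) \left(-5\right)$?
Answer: $\frac{51861}{2} \approx 25931.0$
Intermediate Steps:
$Q{\left(f,l \right)} = 10$
$U{\left(h \right)} = \frac{1}{4 + h}$
$25941 - y{\left(Q{\left(-11,9 \right)},U{\left(-2 \right)} \right)} = 25941 - \left(10 + \frac{1}{4 - 2}\right) = 25941 - \left(10 + \frac{1}{2}\right) = 25941 - \frac{21}{2} = \frac{51861}{2}$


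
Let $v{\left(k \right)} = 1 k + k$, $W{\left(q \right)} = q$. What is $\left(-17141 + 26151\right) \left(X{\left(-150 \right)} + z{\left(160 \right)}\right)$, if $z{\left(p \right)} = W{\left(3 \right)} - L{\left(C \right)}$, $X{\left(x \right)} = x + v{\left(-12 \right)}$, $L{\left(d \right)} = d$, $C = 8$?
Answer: $-1612790$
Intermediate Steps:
$v{\left(k \right)} = 2 k$ ($v{\left(k \right)} = k + k = 2 k$)
$X{\left(x \right)} = -24 + x$ ($X{\left(x \right)} = x + 2 \left(-12\right) = x - 24 = -24 + x$)
$z{\left(p \right)} = -5$ ($z{\left(p \right)} = 3 - 8 = -5$)
$\left(-17141 + 26151\right) \left(X{\left(-150 \right)} + z{\left(160 \right)}\right) = \left(-17141 + 26151\right) \left(\left(-24 - 150\right) - 5\right) = 9010 \left(-174 - 5\right) = 9010 \left(-179\right) = -1612790$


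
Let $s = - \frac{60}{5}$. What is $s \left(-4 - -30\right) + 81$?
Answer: $-231$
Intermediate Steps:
$s = -12$ ($s = \left(-60\right) \frac{1}{5} = -12$)
$s \left(-4 - -30\right) + 81 = - 12 \left(-4 - -30\right) + 81 = - 12 \left(-4 + 30\right) + 81 = \left(-12\right) 26 + 81 = -312 + 81 = -231$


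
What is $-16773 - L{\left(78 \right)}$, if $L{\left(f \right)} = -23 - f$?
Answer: $-16672$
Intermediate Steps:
$-16773 - L{\left(78 \right)} = -16773 - \left(-23 - 78\right) = -16773 - -101 = -16773 + 101 = -16672$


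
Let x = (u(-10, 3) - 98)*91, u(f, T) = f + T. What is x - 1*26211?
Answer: -35766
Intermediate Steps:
u(f, T) = T + f
x = -9555 (x = ((3 - 10) - 98)*91 = (-7 - 98)*91 = -105*91 = -9555)
x - 1*26211 = -9555 - 1*26211 = -9555 - 26211 = -35766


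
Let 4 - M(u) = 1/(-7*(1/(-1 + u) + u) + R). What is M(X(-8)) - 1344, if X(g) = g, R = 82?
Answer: -1673669/1249 ≈ -1340.0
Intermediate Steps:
M(u) = 4 - 1/(82 - 7*u - 7/(-1 + u)) (M(u) = 4 - 1/(-7*(1/(-1 + u) + u) + 82) = 4 - 1/(-7*(u + 1/(-1 + u)) + 82) = 4 - 1/((-7*u - 7/(-1 + u)) + 82) = 4 - 1/(82 - 7*u - 7/(-1 + u)))
M(X(-8)) - 1344 = (355 - 355*(-8) + 28*(-8)²)/(89 - 89*(-8) + 7*(-8)²) - 1344 = (355 + 2840 + 28*64)/(89 + 712 + 7*64) - 1344 = (355 + 2840 + 1792)/(89 + 712 + 448) - 1344 = 4987/1249 - 1344 = -1673669/1249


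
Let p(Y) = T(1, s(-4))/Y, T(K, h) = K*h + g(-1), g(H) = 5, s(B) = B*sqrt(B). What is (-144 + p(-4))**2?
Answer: 337497/16 - 581*I ≈ 21094.0 - 581.0*I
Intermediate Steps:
s(B) = B**(3/2)
T(K, h) = 5 + K*h (T(K, h) = K*h + 5 = 5 + K*h)
p(Y) = (5 - 8*I)/Y (p(Y) = (5 + 1*(-4)**(3/2))/Y = (5 + 1*(-8*I))/Y = (5 - 8*I)/Y)
(-144 + p(-4))**2 = (-144 + (5 - 8*I)/(-4))**2 = (-144 - (5 - 8*I)/4)**2 = (-144 + (-5/4 + 2*I))**2 = (-581/4 + 2*I)**2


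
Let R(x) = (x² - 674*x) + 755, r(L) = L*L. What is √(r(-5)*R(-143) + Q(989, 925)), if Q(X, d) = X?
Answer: √2940639 ≈ 1714.8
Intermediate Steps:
r(L) = L²
R(x) = 755 + x² - 674*x
√(r(-5)*R(-143) + Q(989, 925)) = √((-5)²*(755 + (-143)² - 674*(-143)) + 989) = √(25*(755 + 20449 + 96382) + 989) = √(25*117586 + 989) = √(2939650 + 989) = √2940639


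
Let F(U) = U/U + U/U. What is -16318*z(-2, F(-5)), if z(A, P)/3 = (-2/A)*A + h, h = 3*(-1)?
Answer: 244770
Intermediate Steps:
F(U) = 2 (F(U) = 1 + 1 = 2)
h = -3
z(A, P) = -15 (z(A, P) = 3*((-2/A)*A - 3) = 3*(-2 - 3) = 3*(-5) = -15)
-16318*z(-2, F(-5)) = -16318*(-15) = 244770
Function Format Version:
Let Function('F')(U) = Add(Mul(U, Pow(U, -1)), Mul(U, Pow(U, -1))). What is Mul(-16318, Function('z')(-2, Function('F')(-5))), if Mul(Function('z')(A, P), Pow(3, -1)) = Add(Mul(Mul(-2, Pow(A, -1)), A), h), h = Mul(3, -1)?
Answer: 244770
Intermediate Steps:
Function('F')(U) = 2 (Function('F')(U) = Add(1, 1) = 2)
h = -3
Function('z')(A, P) = -15 (Function('z')(A, P) = Mul(3, Add(Mul(Mul(-2, Pow(A, -1)), A), -3)) = Mul(3, Add(-2, -3)) = Mul(3, -5) = -15)
Mul(-16318, Function('z')(-2, Function('F')(-5))) = Mul(-16318, -15) = 244770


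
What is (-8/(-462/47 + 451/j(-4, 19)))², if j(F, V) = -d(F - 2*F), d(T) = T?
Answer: 2262016/531072025 ≈ 0.0042593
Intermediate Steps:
j(F, V) = F (j(F, V) = -(F - 2*F) = -(-1)*F = F)
(-8/(-462/47 + 451/j(-4, 19)))² = (-8/(-462/47 + 451/(-4)))² = (-8/(-462*1/47 + 451*(-¼)))² = (-8/(-462/47 - 451/4))² = (-8/(-23045/188))² = (-8*(-188/23045))² = (1504/23045)² = 2262016/531072025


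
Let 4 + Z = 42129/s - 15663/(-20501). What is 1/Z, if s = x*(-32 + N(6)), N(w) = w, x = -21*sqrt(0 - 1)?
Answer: -266571140836/491299565990797 + 6356157798354*I/491299565990797 ≈ -0.00054258 + 0.012937*I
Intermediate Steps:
x = -21*I ≈ -21.0*I
s = 546*I (s = (-21*I)*(-32 + 6) = -21*I*(-26) = 546*I ≈ 546.0*I)
Z = -66341/20501 - 14043*I/182 (Z = -4 + (42129/((546*I)) - 15663/(-20501)) = -4 + (42129*(-I/546) - 15663*(-1/20501)) = -4 + (-14043*I/182 + 15663/20501) = -4 + (15663/20501 - 14043*I/182) = -66341/20501 - 14043*I/182 ≈ -3.236 - 77.159*I)
1/Z = 1/(-66341/20501 - 14043*I/182) = 82377036196*(-66341/20501 + 14043*I/182)/491299565990797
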